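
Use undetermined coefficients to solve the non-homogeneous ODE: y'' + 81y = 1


Homogeneous part: r² + 81 = 0 ⇒ r = ±9i, so y_h = C₁cos(9x) + C₂sin(9x).
Try constant y_p = A; plug in: 81A = 1 ⇒ A = 1/81.
General solution: y = C₁cos(9x) + C₂sin(9x) + 1/81.


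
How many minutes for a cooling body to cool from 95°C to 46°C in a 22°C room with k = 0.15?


From T(t) = T_a + (T₀ - T_a)e^(-kt), set T(t) = 46:
(46 - 22) / (95 - 22) = e^(-0.15t), so t = -ln(0.329)/0.15 ≈ 7.4 minutes.


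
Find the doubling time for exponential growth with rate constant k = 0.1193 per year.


Exponential growth: P(t) = P₀ e^(0.1193t). Set P(t)/P₀ = 2: e^(0.1193t) = 2.
Solve: t = ln(2)/0.1193 ≈ 5.81 years.


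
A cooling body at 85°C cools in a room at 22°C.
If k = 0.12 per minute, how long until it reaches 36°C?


From T(t) = T_a + (T₀ - T_a)e^(-kt), set T(t) = 36:
(36 - 22) / (85 - 22) = e^(-0.12t), so t = -ln(0.222)/0.12 ≈ 12.5 minutes.


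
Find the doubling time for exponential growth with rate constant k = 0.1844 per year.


Exponential growth: P(t) = P₀ e^(0.1844t). Set P(t)/P₀ = 2: e^(0.1844t) = 2.
Solve: t = ln(2)/0.1844 ≈ 3.76 years.


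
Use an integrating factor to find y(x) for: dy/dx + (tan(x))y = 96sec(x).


P(x) = tan(x) ⇒ μ = e^(∫tan(x)dx) = sec(x).
(sec(x) y)' = 96sec²(x) ⇒ sec(x) y = 96tan(x) + C.
Multiply by cos(x): y = 96sin(x) + C·cos(x).


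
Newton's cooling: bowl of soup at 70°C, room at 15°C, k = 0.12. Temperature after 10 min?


Newton's law: dT/dt = -k(T - T_a) has solution T(t) = T_a + (T₀ - T_a)e^(-kt).
Plug in T_a = 15, T₀ = 70, k = 0.12, t = 10: T(10) = 15 + (55)e^(-1.20) ≈ 31.6°C.


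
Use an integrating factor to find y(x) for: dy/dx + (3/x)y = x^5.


P(x) = 3/x ⇒ μ = x^3.
(x^3 y)' = x^8 ⇒ x^3 y = x^9/(9) + C.
Solve for y: y = (1/9)x^6 + C/x^3.


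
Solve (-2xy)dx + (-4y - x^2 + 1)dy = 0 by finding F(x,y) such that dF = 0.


Check exactness: ∂M/∂y = -2x and ∂N/∂x = -2x; equal, so the equation is exact.
Integrate M with respect to x (treating y as constant): ∫M dx = -x^2y + h(y).
Differentiate w.r.t. y and set equal to N: the x-dependent terms already match, leaving h'(y) = -4y + 1. Integrate: h(y) = -2y^2 + y.
So F(x,y) = -2y^2 - x^2y + y.
General solution: -2y^2 - x^2y + y = C.


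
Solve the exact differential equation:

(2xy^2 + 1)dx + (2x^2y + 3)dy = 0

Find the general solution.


Check exactness: ∂M/∂y = 4xy and ∂N/∂x = 4xy; equal, so the equation is exact.
Integrate M with respect to x (treating y as constant): ∫M dx = x^2y^2 + x + h(y).
Differentiate w.r.t. y and set equal to N: the x-dependent terms already match, leaving h'(y) = 3. Integrate: h(y) = 3y.
So F(x,y) = x^2y^2 + 3y + x.
General solution: x^2y^2 + 3y + x = C.


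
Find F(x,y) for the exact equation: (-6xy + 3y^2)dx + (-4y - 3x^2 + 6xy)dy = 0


Check exactness: ∂M/∂y = -6x + 6y and ∂N/∂x = -6x + 6y; equal, so the equation is exact.
Integrate M with respect to x (treating y as constant): ∫M dx = -3x^2y + 3xy^2 + h(y).
Differentiate w.r.t. y and set equal to N: the x-dependent terms already match, leaving h'(y) = -4y. Integrate: h(y) = -2y^2.
So F(x,y) = -2y^2 - 3x^2y + 3xy^2.
General solution: -2y^2 - 3x^2y + 3xy^2 = C.


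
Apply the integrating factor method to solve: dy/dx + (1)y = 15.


P(x) = 1, Q(x) = 15; integrating factor μ = e^(x).
(μ y)' = 15e^(x) ⇒ μ y = 15e^(x) + C.
Divide by μ: y = 15 + Ce^(-x).


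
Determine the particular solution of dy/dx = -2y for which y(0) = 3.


General solution of y' = -2y is y = Ce^(-2x).
Apply y(0) = 3: C = 3.
Particular solution: y = 3e^(-2x).


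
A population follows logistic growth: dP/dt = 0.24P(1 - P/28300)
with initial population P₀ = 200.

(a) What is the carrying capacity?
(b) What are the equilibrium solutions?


Logistic ODE dP/dt = 0.24P(1 - P/28300) has equilibria where dP/dt = 0, i.e. P = 0 or P = 28300.
The coefficient (1 - P/K) = 0 when P = K, identifying K = 28300 as the carrying capacity.
(a) K = 28300; (b) equilibria P = 0 and P = 28300.


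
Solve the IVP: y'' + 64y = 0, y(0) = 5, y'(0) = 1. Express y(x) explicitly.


Characteristic roots of r² + 64 = 0 are ±8i, so y = C₁cos(8x) + C₂sin(8x).
Apply y(0) = 5: C₁ = 5. Differentiate and apply y'(0) = 1: 8·C₂ = 1, so C₂ = 1/8.
Particular solution: y = 5cos(8x) + (1/8)sin(8x).


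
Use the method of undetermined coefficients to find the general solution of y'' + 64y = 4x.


Homogeneous: r² + 64 = 0 ⇒ r = ±8i, y_h = C₁cos(8x) + C₂sin(8x).
Polynomial forcing; try y_p = Ax + B. Then y_p'' + 64 y_p = 64(Ax + B) = 4x, so B = 0 and A = 1/16.
General solution: y = C₁cos(8x) + C₂sin(8x) + (1/16)x.


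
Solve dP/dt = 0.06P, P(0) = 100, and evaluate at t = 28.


The ODE dP/dt = 0.06P has solution P(t) = P(0)e^(0.06t).
Substitute P(0) = 100 and t = 28: P(28) = 100 e^(1.68) ≈ 537.


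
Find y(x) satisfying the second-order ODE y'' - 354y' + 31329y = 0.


Characteristic equation: r² - 354r + 31329 = 0, i.e. (r - 177)² = 0.
Repeated root r = 177; include an x factor for the second linearly independent solution.
General solution: y = (C₁ + C₂x)e^(177x).


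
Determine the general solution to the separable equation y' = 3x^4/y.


Separate variables: y dy = 3x^4 dx.
Integrate both sides: y²/2 = (3/5)x^5 + C₀.
Multiply by 2: y² = (6/5)x^5 + C.


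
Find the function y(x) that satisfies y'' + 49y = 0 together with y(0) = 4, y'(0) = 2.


Characteristic roots of r² + 49 = 0 are ±7i, so y = C₁cos(7x) + C₂sin(7x).
Apply y(0) = 4: C₁ = 4. Differentiate and apply y'(0) = 2: 7·C₂ = 2, so C₂ = 2/7.
Particular solution: y = 4cos(7x) + (2/7)sin(7x).


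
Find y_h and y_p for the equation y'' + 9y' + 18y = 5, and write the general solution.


Characteristic roots of r² + 9r + 18 = 0 are -3, -6.
y_h = C₁e^(-3x) + C₂e^(-6x).
Constant forcing; try y_p = A. Then 18A = 5 ⇒ A = 5/18.
General solution: y = C₁e^(-3x) + C₂e^(-6x) + 5/18.


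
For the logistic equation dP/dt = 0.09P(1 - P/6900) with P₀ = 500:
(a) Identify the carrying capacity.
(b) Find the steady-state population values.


Logistic ODE dP/dt = 0.09P(1 - P/6900) has equilibria where dP/dt = 0, i.e. P = 0 or P = 6900.
The coefficient (1 - P/K) = 0 when P = K, identifying K = 6900 as the carrying capacity.
(a) K = 6900; (b) equilibria P = 0 and P = 6900.


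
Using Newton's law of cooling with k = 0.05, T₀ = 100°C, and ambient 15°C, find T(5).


Newton's law: dT/dt = -k(T - T_a) has solution T(t) = T_a + (T₀ - T_a)e^(-kt).
Plug in T_a = 15, T₀ = 100, k = 0.05, t = 5: T(5) = 15 + (85)e^(-0.25) ≈ 81.2°C.


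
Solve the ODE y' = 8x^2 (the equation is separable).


Integrate both sides with respect to x: y = ∫ 8x^2 dx = (8/3)x^3 + C.


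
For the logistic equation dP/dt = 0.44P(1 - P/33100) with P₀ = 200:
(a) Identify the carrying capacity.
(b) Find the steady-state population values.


Logistic ODE dP/dt = 0.44P(1 - P/33100) has equilibria where dP/dt = 0, i.e. P = 0 or P = 33100.
The coefficient (1 - P/K) = 0 when P = K, identifying K = 33100 as the carrying capacity.
(a) K = 33100; (b) equilibria P = 0 and P = 33100.


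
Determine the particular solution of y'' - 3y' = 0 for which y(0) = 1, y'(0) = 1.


Characteristic roots of r² - 3r = 0 are 0, 3.
General solution y = c₁ + c₂ e^(3x).
Apply y(0) = 1: c₁ + c₂ = 1. Apply y'(0) = 1: 0 c₁ + 3 c₂ = 1.
Solve: c₁ = 2/3, c₂ = 1/3.
Particular solution: y = 2/3 + (1/3)e^(3x).


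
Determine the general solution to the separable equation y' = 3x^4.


Integrate both sides with respect to x: y = ∫ 3x^4 dx = (3/5)x^5 + C.


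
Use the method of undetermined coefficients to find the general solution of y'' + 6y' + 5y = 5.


Characteristic roots of r² + 6r + 5 = 0 are -1, -5.
y_h = C₁e^(-x) + C₂e^(-5x).
Constant forcing; try y_p = A. Then 5A = 5 ⇒ A = 1.
General solution: y = C₁e^(-x) + C₂e^(-5x) + 1.


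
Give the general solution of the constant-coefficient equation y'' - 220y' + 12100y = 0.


Characteristic equation: r² - 220r + 12100 = 0, i.e. (r - 110)² = 0.
Repeated root r = 110; include an x factor for the second linearly independent solution.
General solution: y = (C₁ + C₂x)e^(110x).


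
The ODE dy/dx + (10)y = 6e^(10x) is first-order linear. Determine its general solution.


P(x) = 10 ⇒ μ = e^(10x).
(μ y)' = 6e^(20x) ⇒ μ y = (6/20)e^(20x) + C.
Divide by μ: y = (3/10)e^(10x) + Ce^(-10x).


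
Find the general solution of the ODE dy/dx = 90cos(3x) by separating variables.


g(y) = 1, so integrate directly: y = ∫ 90cos(3x) dx = 30sin(3x) + C.


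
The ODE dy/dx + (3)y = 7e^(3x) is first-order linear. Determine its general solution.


P(x) = 3 ⇒ μ = e^(3x).
(μ y)' = 7e^(6x) ⇒ μ y = (7/6)e^(6x) + C.
Divide by μ: y = (7/6)e^(3x) + Ce^(-3x).


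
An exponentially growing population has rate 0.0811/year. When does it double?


Exponential growth: P(t) = P₀ e^(0.0811t). Set P(t)/P₀ = 2: e^(0.0811t) = 2.
Solve: t = ln(2)/0.0811 ≈ 8.55 years.


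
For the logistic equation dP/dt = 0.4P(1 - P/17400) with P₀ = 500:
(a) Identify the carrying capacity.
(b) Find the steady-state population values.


Logistic ODE dP/dt = 0.4P(1 - P/17400) has equilibria where dP/dt = 0, i.e. P = 0 or P = 17400.
The coefficient (1 - P/K) = 0 when P = K, identifying K = 17400 as the carrying capacity.
(a) K = 17400; (b) equilibria P = 0 and P = 17400.


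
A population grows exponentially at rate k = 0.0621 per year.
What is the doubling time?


Exponential growth: P(t) = P₀ e^(0.0621t). Set P(t)/P₀ = 2: e^(0.0621t) = 2.
Solve: t = ln(2)/0.0621 ≈ 11.16 years.


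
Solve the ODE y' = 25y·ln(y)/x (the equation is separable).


Separate: dy/[y ln(y)] = 25 dx/x.
Substitute u = ln(y): du/u = 25 dx/x.
Integrate: ln|ln(y)| = 25ln|x| + C₀, hence ln(y) = C·x^25.


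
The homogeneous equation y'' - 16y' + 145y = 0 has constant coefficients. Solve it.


Characteristic equation: r² - 16r + 145 = 0.
Discriminant is negative; roots r = 8 ± 9i (complex conjugate pair).
General solution uses e^(α x)(C₁ cos(β x) + C₂ sin(β x)): y = e^(8x)(C₁cos(9x) + C₂sin(9x)).


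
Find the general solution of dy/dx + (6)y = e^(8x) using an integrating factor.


P(x) = 6 ⇒ μ = e^(6x).
(μ y)' = e^(14x) ⇒ μ y = e^(14x)/14 + C.
Divide by μ: y = (1/14)e^(8x) + Ce^(-6x).


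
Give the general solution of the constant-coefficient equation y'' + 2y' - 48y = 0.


Characteristic equation: r² + 2r - 48 = 0.
Factor: (r + 8)(r - 6) = 0 ⇒ r = -8, 6 (distinct real).
General solution: y = C₁e^(-8x) + C₂e^(6x).


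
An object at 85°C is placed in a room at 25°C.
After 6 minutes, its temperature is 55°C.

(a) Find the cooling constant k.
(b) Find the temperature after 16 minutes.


Newton's law: T(t) = T_a + (T₀ - T_a)e^(-kt).
(a) Use T(6) = 55: (55 - 25)/(85 - 25) = e^(-k·6), so k = -ln(0.500)/6 ≈ 0.1155.
(b) Apply k to t = 16: T(16) = 25 + (60)e^(-1.848) ≈ 34.4°C.


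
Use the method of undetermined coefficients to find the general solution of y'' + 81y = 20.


Homogeneous part: r² + 81 = 0 ⇒ r = ±9i, so y_h = C₁cos(9x) + C₂sin(9x).
Try constant y_p = A; plug in: 81A = 20 ⇒ A = 20/81.
General solution: y = C₁cos(9x) + C₂sin(9x) + 20/81.


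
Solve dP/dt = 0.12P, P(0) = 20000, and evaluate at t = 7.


The ODE dP/dt = 0.12P has solution P(t) = P(0)e^(0.12t).
Substitute P(0) = 20000 and t = 7: P(7) = 20000 e^(0.84) ≈ 46327.


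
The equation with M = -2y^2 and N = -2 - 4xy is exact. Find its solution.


Check exactness: ∂M/∂y = -4y and ∂N/∂x = -4y; equal, so the equation is exact.
Integrate M with respect to x (treating y as constant): ∫M dx = -2xy^2 + h(y).
Differentiate w.r.t. y and set equal to N: the x-dependent terms already match, leaving h'(y) = -2. Integrate: h(y) = -2y.
So F(x,y) = -2y - 2xy^2.
General solution: -2y - 2xy^2 = C.


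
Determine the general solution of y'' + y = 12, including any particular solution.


Homogeneous part: r² + 1 = 0 ⇒ r = ±1i, so y_h = C₁cos(x) + C₂sin(x).
Try constant y_p = A; plug in: 1A = 12 ⇒ A = 12.
General solution: y = C₁cos(x) + C₂sin(x) + 12.


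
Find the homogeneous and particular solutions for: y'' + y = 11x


Homogeneous: r² + 1 = 0 ⇒ r = ±1i, y_h = C₁cos(x) + C₂sin(x).
Polynomial forcing; try y_p = Ax + B. Then y_p'' + 1 y_p = 1(Ax + B) = 11x, so B = 0 and A = 11.
General solution: y = C₁cos(x) + C₂sin(x) + 11x.


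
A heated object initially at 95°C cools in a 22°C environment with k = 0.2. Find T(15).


Newton's law: dT/dt = -k(T - T_a) has solution T(t) = T_a + (T₀ - T_a)e^(-kt).
Plug in T_a = 22, T₀ = 95, k = 0.2, t = 15: T(15) = 22 + (73)e^(-3.00) ≈ 25.6°C.


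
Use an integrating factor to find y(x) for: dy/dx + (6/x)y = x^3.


P(x) = 6/x ⇒ μ = x^6.
(x^6 y)' = x^6·x^3 = x^9.
Integrate: x^6 y = x^10/(10) + C.
Solve for y: y = (1/10)x^4 + C/x^6.


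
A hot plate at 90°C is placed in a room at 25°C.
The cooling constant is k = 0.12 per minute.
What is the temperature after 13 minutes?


Newton's law: dT/dt = -k(T - T_a) has solution T(t) = T_a + (T₀ - T_a)e^(-kt).
Plug in T_a = 25, T₀ = 90, k = 0.12, t = 13: T(13) = 25 + (65)e^(-1.56) ≈ 38.7°C.


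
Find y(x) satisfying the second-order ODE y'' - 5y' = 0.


Characteristic equation: r² - 5r = 0.
Factor: (r - 5)(r - 0) = 0 ⇒ r = 5, 0 (distinct real).
General solution: y = C₁e^(5x) + C₂.


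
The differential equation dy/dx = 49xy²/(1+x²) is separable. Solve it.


Separate: dy/y² = 49x/(1+x²) dx.
Integrate LHS: ∫ dy/y² = -1/y.
Integrate RHS via u = 1+x²: (49/2)ln(1+x²) + C.
Result: -1/y = (49/2)ln(1+x²) + C.


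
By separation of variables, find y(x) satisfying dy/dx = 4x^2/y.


Separate variables: y dy = 4x^2 dx.
Integrate both sides: y²/2 = (4/3)x^3 + C₀.
Multiply by 2: y² = (8/3)x^3 + C.


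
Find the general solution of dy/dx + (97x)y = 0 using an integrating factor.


P(x) = 97x ⇒ μ = e^((97/2)x²).
Q(x) = 0 so μ y is constant: y = Ce^(-(97/2)x²).


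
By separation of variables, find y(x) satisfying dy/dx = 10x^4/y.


Separate variables: y dy = 10x^4 dx.
Integrate both sides: y²/2 = 2x^5 + C₀.
Multiply by 2: y² = 4x^5 + C.


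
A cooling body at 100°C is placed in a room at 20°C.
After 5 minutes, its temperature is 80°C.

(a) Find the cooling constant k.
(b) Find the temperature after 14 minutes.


Newton's law: T(t) = T_a + (T₀ - T_a)e^(-kt).
(a) Use T(5) = 80: (80 - 20)/(100 - 20) = e^(-k·5), so k = -ln(0.750)/5 ≈ 0.0575.
(b) Apply k to t = 14: T(14) = 20 + (80)e^(-0.806) ≈ 55.7°C.


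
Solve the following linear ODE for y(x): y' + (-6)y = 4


P(x) = -6 ⇒ μ = e^(-6x).
(μ y)' = 4e^(-6x) ⇒ μ y = -(2/3)e^(-6x) + C.
Divide by μ: y = -2/3 + Ce^(6x).


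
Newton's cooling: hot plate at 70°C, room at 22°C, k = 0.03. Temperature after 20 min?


Newton's law: dT/dt = -k(T - T_a) has solution T(t) = T_a + (T₀ - T_a)e^(-kt).
Plug in T_a = 22, T₀ = 70, k = 0.03, t = 20: T(20) = 22 + (48)e^(-0.60) ≈ 48.3°C.


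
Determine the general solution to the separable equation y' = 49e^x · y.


Separate variables: dy/y = 49e^x dx.
Integrate: ln|y| = 49e^x + C₀.
Exponentiate: y = Ce^(49e^x).


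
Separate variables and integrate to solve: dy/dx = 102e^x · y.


Separate variables: dy/y = 102e^x dx.
Integrate: ln|y| = 102e^x + C₀.
Exponentiate: y = Ce^(102e^x).


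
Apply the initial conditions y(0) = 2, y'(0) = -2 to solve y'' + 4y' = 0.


Characteristic roots of r² + 4r = 0 are 0, -4.
General solution y = c₁ + c₂ e^(-4x).
Apply y(0) = 2: c₁ + c₂ = 2. Apply y'(0) = -2: 0 c₁ - 4 c₂ = -2.
Solve: c₁ = 3/2, c₂ = 1/2.
Particular solution: y = 3/2 + (1/2)e^(-4x).


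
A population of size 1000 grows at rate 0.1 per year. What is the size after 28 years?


The ODE dP/dt = 0.1P has solution P(t) = P(0)e^(0.1t).
Substitute P(0) = 1000 and t = 28: P(28) = 1000 e^(2.80) ≈ 16445.


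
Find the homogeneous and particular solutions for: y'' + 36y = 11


Homogeneous part: r² + 36 = 0 ⇒ r = ±6i, so y_h = C₁cos(6x) + C₂sin(6x).
Try constant y_p = A; plug in: 36A = 11 ⇒ A = 11/36.
General solution: y = C₁cos(6x) + C₂sin(6x) + 11/36.


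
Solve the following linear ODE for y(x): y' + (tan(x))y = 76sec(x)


P(x) = tan(x) ⇒ μ = e^(∫tan(x)dx) = sec(x).
(sec(x) y)' = 76sec²(x) ⇒ sec(x) y = 76tan(x) + C.
Multiply by cos(x): y = 76sin(x) + C·cos(x).


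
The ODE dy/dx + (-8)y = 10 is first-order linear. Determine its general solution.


P(x) = -8 ⇒ μ = e^(-8x).
(μ y)' = 10e^(-8x) ⇒ μ y = -(5/4)e^(-8x) + C.
Divide by μ: y = -5/4 + Ce^(8x).


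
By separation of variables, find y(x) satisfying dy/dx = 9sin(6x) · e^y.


Separate: e^(-y) dy = 9sin(6x) dx.
Integrate: -e^(-y) = -(3/2)cos(6x) + C₀.
Rearrange: e^(-y) = (3/2)cos(6x) + C.


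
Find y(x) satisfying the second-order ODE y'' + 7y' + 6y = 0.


Characteristic equation: r² + 7r + 6 = 0.
Factor: (r + 6)(r + 1) = 0 ⇒ r = -6, -1 (distinct real).
General solution: y = C₁e^(-6x) + C₂e^(-x).


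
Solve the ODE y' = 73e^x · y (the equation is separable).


Separate variables: dy/y = 73e^x dx.
Integrate: ln|y| = 73e^x + C₀.
Exponentiate: y = Ce^(73e^x).


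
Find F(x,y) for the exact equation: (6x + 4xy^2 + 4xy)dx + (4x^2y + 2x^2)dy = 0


Check exactness: ∂M/∂y = 8xy + 4x and ∂N/∂x = 8xy + 4x; equal, so the equation is exact.
Integrate M with respect to x (treating y as constant): ∫M dx = 3x^2 + 2x^2y^2 + 2x^2y + h(y).
Differentiate w.r.t. y and set equal to N: all terms match, so h'(y) = 0 and h is a constant absorbed into C.
General solution: 3x^2 + 2x^2y^2 + 2x^2y = C.


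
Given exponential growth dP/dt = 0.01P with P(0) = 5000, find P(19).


The ODE dP/dt = 0.01P has solution P(t) = P(0)e^(0.01t).
Substitute P(0) = 5000 and t = 19: P(19) = 5000 e^(0.19) ≈ 6046.


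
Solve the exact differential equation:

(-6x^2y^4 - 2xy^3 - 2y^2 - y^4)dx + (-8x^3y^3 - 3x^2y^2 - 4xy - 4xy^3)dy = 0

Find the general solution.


Check exactness: ∂M/∂y = -24x^2y^3 - 6xy^2 - 4y - 4y^3 and ∂N/∂x = -24x^2y^3 - 6xy^2 - 4y - 4y^3; equal, so the equation is exact.
Integrate M with respect to x (treating y as constant): ∫M dx = -2x^3y^4 - x^2y^3 - 2xy^2 - xy^4 + h(y).
Differentiate w.r.t. y and set equal to N: all terms match, so h'(y) = 0 and h is a constant absorbed into C.
General solution: -2x^3y^4 - x^2y^3 - 2xy^2 - xy^4 = C.


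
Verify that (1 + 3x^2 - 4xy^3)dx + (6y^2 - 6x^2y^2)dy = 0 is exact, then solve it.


Check exactness: ∂M/∂y = -12xy^2 and ∂N/∂x = -12xy^2; equal, so the equation is exact.
Integrate M with respect to x (treating y as constant): ∫M dx = x + x^3 - 2x^2y^3 + h(y).
Differentiate w.r.t. y and set equal to N: the x-dependent terms already match, leaving h'(y) = 6y^2. Integrate: h(y) = 2y^3.
So F(x,y) = x + x^3 + 2y^3 - 2x^2y^3.
General solution: x + x^3 + 2y^3 - 2x^2y^3 = C.


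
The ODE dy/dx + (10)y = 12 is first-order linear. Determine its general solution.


P(x) = 10, Q(x) = 12; integrating factor μ = e^(10x).
(μ y)' = 12e^(10x) ⇒ μ y = (6/5)e^(10x) + C.
Divide by μ: y = 6/5 + Ce^(-10x).


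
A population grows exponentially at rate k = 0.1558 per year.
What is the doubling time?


Exponential growth: P(t) = P₀ e^(0.1558t). Set P(t)/P₀ = 2: e^(0.1558t) = 2.
Solve: t = ln(2)/0.1558 ≈ 4.45 years.


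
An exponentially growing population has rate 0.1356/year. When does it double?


Exponential growth: P(t) = P₀ e^(0.1356t). Set P(t)/P₀ = 2: e^(0.1356t) = 2.
Solve: t = ln(2)/0.1356 ≈ 5.11 years.


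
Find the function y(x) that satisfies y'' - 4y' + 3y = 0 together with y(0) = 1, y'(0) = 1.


Characteristic roots of r² - 4r + 3 = 0 are 1, 3.
General solution y = c₁ e^(x) + c₂ e^(3x).
Apply y(0) = 1: c₁ + c₂ = 1. Apply y'(0) = 1: 1 c₁ + 3 c₂ = 1.
Solve: c₁ = 1, c₂ = 0.
Particular solution: y = e^(x) + 0e^(3x).


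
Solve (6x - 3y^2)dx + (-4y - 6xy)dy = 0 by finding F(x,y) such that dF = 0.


Check exactness: ∂M/∂y = -6y and ∂N/∂x = -6y; equal, so the equation is exact.
Integrate M with respect to x (treating y as constant): ∫M dx = 3x^2 - 3xy^2 + h(y).
Differentiate w.r.t. y and set equal to N: the x-dependent terms already match, leaving h'(y) = -4y. Integrate: h(y) = -2y^2.
So F(x,y) = 3x^2 - 2y^2 - 3xy^2.
General solution: 3x^2 - 2y^2 - 3xy^2 = C.


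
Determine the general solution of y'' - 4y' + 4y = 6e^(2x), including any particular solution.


Characteristic polynomial (r - 2)² = 0; repeated root r = 2.
y_h = (C₁ + C₂x)e^(2x). Forcing matches the repeated root (resonance), so try y_p = Ax² e^(2x).
Substitute and solve for A: 2A = 6, so A = 3.
General solution: y = (C₁ + C₂x + 3x²)e^(2x).


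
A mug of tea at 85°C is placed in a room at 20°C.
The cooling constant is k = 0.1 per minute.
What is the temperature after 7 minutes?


Newton's law: dT/dt = -k(T - T_a) has solution T(t) = T_a + (T₀ - T_a)e^(-kt).
Plug in T_a = 20, T₀ = 85, k = 0.1, t = 7: T(7) = 20 + (65)e^(-0.70) ≈ 52.3°C.


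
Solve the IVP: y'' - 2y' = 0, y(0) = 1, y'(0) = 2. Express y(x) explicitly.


Characteristic roots of r² - 2r = 0 are 0, 2.
General solution y = c₁ + c₂ e^(2x).
Apply y(0) = 1: c₁ + c₂ = 1. Apply y'(0) = 2: 0 c₁ + 2 c₂ = 2.
Solve: c₁ = 0, c₂ = 1.
Particular solution: y = 0 + e^(2x).


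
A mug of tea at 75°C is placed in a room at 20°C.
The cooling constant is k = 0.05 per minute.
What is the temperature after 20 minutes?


Newton's law: dT/dt = -k(T - T_a) has solution T(t) = T_a + (T₀ - T_a)e^(-kt).
Plug in T_a = 20, T₀ = 75, k = 0.05, t = 20: T(20) = 20 + (55)e^(-1.00) ≈ 40.2°C.


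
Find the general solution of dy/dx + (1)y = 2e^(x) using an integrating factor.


P(x) = 1 ⇒ μ = e^(x).
(μ y)' = 2e^(2x) ⇒ μ y = (2/2)e^(2x) + C.
Divide by μ: y = e^(x) + Ce^(-x).


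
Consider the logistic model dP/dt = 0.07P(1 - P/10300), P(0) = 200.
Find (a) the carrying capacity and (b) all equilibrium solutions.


Logistic ODE dP/dt = 0.07P(1 - P/10300) has equilibria where dP/dt = 0, i.e. P = 0 or P = 10300.
The coefficient (1 - P/K) = 0 when P = K, identifying K = 10300 as the carrying capacity.
(a) K = 10300; (b) equilibria P = 0 and P = 10300.


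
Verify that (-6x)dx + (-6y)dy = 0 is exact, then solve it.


Check exactness: ∂M/∂y = 0 and ∂N/∂x = 0; equal, so the equation is exact.
Integrate M with respect to x (treating y as constant): ∫M dx = -3x^2 + h(y).
Differentiate w.r.t. y and set equal to N: the x-dependent terms already match, leaving h'(y) = -6y. Integrate: h(y) = -3y^2.
So F(x,y) = -3x^2 - 3y^2.
General solution: -3x^2 - 3y^2 = C.


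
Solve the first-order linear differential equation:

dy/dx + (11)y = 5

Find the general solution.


P(x) = 11, Q(x) = 5; integrating factor μ = e^(11x).
(μ y)' = 5e^(11x) ⇒ μ y = (5/11)e^(11x) + C.
Divide by μ: y = 5/11 + Ce^(-11x).


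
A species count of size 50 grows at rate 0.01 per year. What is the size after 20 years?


The ODE dP/dt = 0.01P has solution P(t) = P(0)e^(0.01t).
Substitute P(0) = 50 and t = 20: P(20) = 50 e^(0.20) ≈ 61.


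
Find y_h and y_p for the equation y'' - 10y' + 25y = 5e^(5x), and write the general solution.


Characteristic polynomial (r - 5)² = 0; repeated root r = 5.
y_h = (C₁ + C₂x)e^(5x). Forcing matches the repeated root (resonance), so try y_p = Ax² e^(5x).
Substitute and solve for A: 2A = 5, so A = 5/2.
General solution: y = (C₁ + C₂x + (5/2)x²)e^(5x).


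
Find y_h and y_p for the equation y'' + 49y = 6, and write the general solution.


Homogeneous part: r² + 49 = 0 ⇒ r = ±7i, so y_h = C₁cos(7x) + C₂sin(7x).
Try constant y_p = A; plug in: 49A = 6 ⇒ A = 6/49.
General solution: y = C₁cos(7x) + C₂sin(7x) + 6/49.


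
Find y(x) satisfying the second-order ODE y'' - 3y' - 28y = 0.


Characteristic equation: r² - 3r - 28 = 0.
Factor: (r - 7)(r + 4) = 0 ⇒ r = 7, -4 (distinct real).
General solution: y = C₁e^(7x) + C₂e^(-4x).


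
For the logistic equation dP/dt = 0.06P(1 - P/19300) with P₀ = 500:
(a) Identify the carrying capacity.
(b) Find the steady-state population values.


Logistic ODE dP/dt = 0.06P(1 - P/19300) has equilibria where dP/dt = 0, i.e. P = 0 or P = 19300.
The coefficient (1 - P/K) = 0 when P = K, identifying K = 19300 as the carrying capacity.
(a) K = 19300; (b) equilibria P = 0 and P = 19300.


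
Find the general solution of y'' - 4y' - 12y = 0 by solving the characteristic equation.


Characteristic equation: r² - 4r - 12 = 0.
Factor: (r - 6)(r + 2) = 0 ⇒ r = 6, -2 (distinct real).
General solution: y = C₁e^(6x) + C₂e^(-2x).


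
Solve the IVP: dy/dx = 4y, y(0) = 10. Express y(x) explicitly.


General solution of y' = 4y is y = Ce^(4x).
Apply y(0) = 10: C = 10.
Particular solution: y = 10e^(4x).


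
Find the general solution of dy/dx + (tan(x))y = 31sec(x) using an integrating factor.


P(x) = tan(x) ⇒ μ = e^(∫tan(x)dx) = sec(x).
(sec(x) y)' = 31sec²(x) ⇒ sec(x) y = 31tan(x) + C.
Multiply by cos(x): y = 31sin(x) + C·cos(x).


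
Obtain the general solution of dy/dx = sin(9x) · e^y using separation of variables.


Separate: e^(-y) dy = sin(9x) dx.
Integrate: -e^(-y) = -(1/9)cos(9x) + C₀.
Rearrange: e^(-y) = (1/9)cos(9x) + C.


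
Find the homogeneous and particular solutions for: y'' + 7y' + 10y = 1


Characteristic roots of r² + 7r + 10 = 0 are -5, -2.
y_h = C₁e^(-5x) + C₂e^(-2x).
Constant forcing; try y_p = A. Then 10A = 1 ⇒ A = 1/10.
General solution: y = C₁e^(-5x) + C₂e^(-2x) + 1/10.


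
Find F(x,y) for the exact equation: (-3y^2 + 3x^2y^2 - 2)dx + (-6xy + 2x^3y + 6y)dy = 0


Check exactness: ∂M/∂y = -6y + 6x^2y and ∂N/∂x = -6y + 6x^2y; equal, so the equation is exact.
Integrate M with respect to x (treating y as constant): ∫M dx = -3xy^2 + x^3y^2 - 2x + h(y).
Differentiate w.r.t. y and set equal to N: the x-dependent terms already match, leaving h'(y) = 6y. Integrate: h(y) = 3y^2.
So F(x,y) = -3xy^2 + x^3y^2 - 2x + 3y^2.
General solution: -3xy^2 + x^3y^2 - 2x + 3y^2 = C.


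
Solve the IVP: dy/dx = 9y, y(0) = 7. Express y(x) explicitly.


General solution of y' = 9y is y = Ce^(9x).
Apply y(0) = 7: C = 7.
Particular solution: y = 7e^(9x).


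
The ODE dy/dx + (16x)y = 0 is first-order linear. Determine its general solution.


P(x) = 16x ⇒ μ = e^(8x²).
Q(x) = 0 so μ y is constant: y = Ce^(-8x²).


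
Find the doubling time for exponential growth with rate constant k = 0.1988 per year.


Exponential growth: P(t) = P₀ e^(0.1988t). Set P(t)/P₀ = 2: e^(0.1988t) = 2.
Solve: t = ln(2)/0.1988 ≈ 3.49 years.


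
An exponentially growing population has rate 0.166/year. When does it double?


Exponential growth: P(t) = P₀ e^(0.166t). Set P(t)/P₀ = 2: e^(0.166t) = 2.
Solve: t = ln(2)/0.166 ≈ 4.18 years.


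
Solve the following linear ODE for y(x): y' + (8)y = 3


P(x) = 8, Q(x) = 3; integrating factor μ = e^(8x).
(μ y)' = 3e^(8x) ⇒ μ y = (3/8)e^(8x) + C.
Divide by μ: y = 3/8 + Ce^(-8x).


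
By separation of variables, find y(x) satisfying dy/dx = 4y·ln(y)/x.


Separate: dy/[y ln(y)] = 4 dx/x.
Substitute u = ln(y): du/u = 4 dx/x.
Integrate: ln|ln(y)| = 4ln|x| + C₀, hence ln(y) = C·x^4.


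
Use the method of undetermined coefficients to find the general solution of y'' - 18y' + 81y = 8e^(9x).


Characteristic polynomial (r - 9)² = 0; repeated root r = 9.
y_h = (C₁ + C₂x)e^(9x). Forcing matches the repeated root (resonance), so try y_p = Ax² e^(9x).
Substitute and solve for A: 2A = 8, so A = 4.
General solution: y = (C₁ + C₂x + 4x²)e^(9x).


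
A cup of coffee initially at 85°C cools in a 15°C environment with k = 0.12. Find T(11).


Newton's law: dT/dt = -k(T - T_a) has solution T(t) = T_a + (T₀ - T_a)e^(-kt).
Plug in T_a = 15, T₀ = 85, k = 0.12, t = 11: T(11) = 15 + (70)e^(-1.32) ≈ 33.7°C.


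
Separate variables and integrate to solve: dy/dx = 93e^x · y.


Separate variables: dy/y = 93e^x dx.
Integrate: ln|y| = 93e^x + C₀.
Exponentiate: y = Ce^(93e^x).


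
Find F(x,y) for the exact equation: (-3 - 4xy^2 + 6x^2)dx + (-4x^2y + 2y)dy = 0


Check exactness: ∂M/∂y = -8xy and ∂N/∂x = -8xy; equal, so the equation is exact.
Integrate M with respect to x (treating y as constant): ∫M dx = -3x - 2x^2y^2 + 2x^3 + h(y).
Differentiate w.r.t. y and set equal to N: the x-dependent terms already match, leaving h'(y) = 2y. Integrate: h(y) = y^2.
So F(x,y) = -3x - 2x^2y^2 + 2x^3 + y^2.
General solution: -3x - 2x^2y^2 + 2x^3 + y^2 = C.


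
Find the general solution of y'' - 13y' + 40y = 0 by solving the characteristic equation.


Characteristic equation: r² - 13r + 40 = 0.
Factor: (r - 5)(r - 8) = 0 ⇒ r = 5, 8 (distinct real).
General solution: y = C₁e^(5x) + C₂e^(8x).


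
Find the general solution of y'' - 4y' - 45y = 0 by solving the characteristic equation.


Characteristic equation: r² - 4r - 45 = 0.
Factor: (r - 9)(r + 5) = 0 ⇒ r = 9, -5 (distinct real).
General solution: y = C₁e^(9x) + C₂e^(-5x).


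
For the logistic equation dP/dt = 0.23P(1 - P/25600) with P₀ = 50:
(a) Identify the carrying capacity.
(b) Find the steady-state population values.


Logistic ODE dP/dt = 0.23P(1 - P/25600) has equilibria where dP/dt = 0, i.e. P = 0 or P = 25600.
The coefficient (1 - P/K) = 0 when P = K, identifying K = 25600 as the carrying capacity.
(a) K = 25600; (b) equilibria P = 0 and P = 25600.


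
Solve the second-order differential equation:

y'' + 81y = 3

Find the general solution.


Homogeneous part: r² + 81 = 0 ⇒ r = ±9i, so y_h = C₁cos(9x) + C₂sin(9x).
Try constant y_p = A; plug in: 81A = 3 ⇒ A = 1/27.
General solution: y = C₁cos(9x) + C₂sin(9x) + 1/27.


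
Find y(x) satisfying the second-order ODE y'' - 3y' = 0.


Characteristic equation: r² - 3r = 0.
Factor: (r - 3)(r - 0) = 0 ⇒ r = 3, 0 (distinct real).
General solution: y = C₁e^(3x) + C₂.


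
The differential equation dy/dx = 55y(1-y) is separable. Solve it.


Separate: dy/[y(1-y)] = 55 dx.
Partial fractions: 1/[y(1-y)] = 1/y + 1/(1-y).
Integrate: ln|y/(1-y)| = 55x + C₀.
Solve for y: y = 1/(1 + Ce^(-55x)).


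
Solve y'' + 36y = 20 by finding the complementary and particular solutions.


Homogeneous part: r² + 36 = 0 ⇒ r = ±6i, so y_h = C₁cos(6x) + C₂sin(6x).
Try constant y_p = A; plug in: 36A = 20 ⇒ A = 5/9.
General solution: y = C₁cos(6x) + C₂sin(6x) + 5/9.


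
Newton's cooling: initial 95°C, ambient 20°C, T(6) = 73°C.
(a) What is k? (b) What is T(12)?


Newton's law: T(t) = T_a + (T₀ - T_a)e^(-kt).
(a) Use T(6) = 73: (73 - 20)/(95 - 20) = e^(-k·6), so k = -ln(0.707)/6 ≈ 0.0579.
(b) Apply k to t = 12: T(12) = 20 + (75)e^(-0.694) ≈ 57.5°C.


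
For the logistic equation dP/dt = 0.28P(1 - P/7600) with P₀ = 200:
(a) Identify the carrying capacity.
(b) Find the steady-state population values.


Logistic ODE dP/dt = 0.28P(1 - P/7600) has equilibria where dP/dt = 0, i.e. P = 0 or P = 7600.
The coefficient (1 - P/K) = 0 when P = K, identifying K = 7600 as the carrying capacity.
(a) K = 7600; (b) equilibria P = 0 and P = 7600.


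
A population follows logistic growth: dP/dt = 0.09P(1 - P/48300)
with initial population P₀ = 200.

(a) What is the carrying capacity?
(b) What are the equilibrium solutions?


Logistic ODE dP/dt = 0.09P(1 - P/48300) has equilibria where dP/dt = 0, i.e. P = 0 or P = 48300.
The coefficient (1 - P/K) = 0 when P = K, identifying K = 48300 as the carrying capacity.
(a) K = 48300; (b) equilibria P = 0 and P = 48300.


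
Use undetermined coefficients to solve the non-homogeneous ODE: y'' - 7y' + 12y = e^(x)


Characteristic roots of r² - 7r + 12 = 0 are 4, 3.
y_h = C₁e^(4x) + C₂e^(3x).
Forcing exponent 1 is not a characteristic root; try y_p = Ae^(x).
Substitute: A·(1 + (-7)·1 + (12)) = A·6 = 1, so A = 1/6.
General solution: y = C₁e^(4x) + C₂e^(3x) + (1/6)e^(x).


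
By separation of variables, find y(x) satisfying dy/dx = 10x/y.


Separate variables: y dy = 10x dx.
Integrate both sides: y²/2 = 5x^2 + C₀.
Multiply by 2: y² = 10x^2 + C.


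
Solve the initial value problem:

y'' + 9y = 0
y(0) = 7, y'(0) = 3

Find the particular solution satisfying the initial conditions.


Characteristic roots of r² + 9 = 0 are ±3i, so y = C₁cos(3x) + C₂sin(3x).
Apply y(0) = 7: C₁ = 7. Differentiate and apply y'(0) = 3: 3·C₂ = 3, so C₂ = 1.
Particular solution: y = 7cos(3x) + sin(3x).


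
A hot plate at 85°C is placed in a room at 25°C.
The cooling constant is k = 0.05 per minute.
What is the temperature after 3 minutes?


Newton's law: dT/dt = -k(T - T_a) has solution T(t) = T_a + (T₀ - T_a)e^(-kt).
Plug in T_a = 25, T₀ = 85, k = 0.05, t = 3: T(3) = 25 + (60)e^(-0.15) ≈ 76.6°C.


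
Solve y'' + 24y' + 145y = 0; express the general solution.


Characteristic equation: r² + 24r + 145 = 0.
Discriminant is negative; roots r = -12 ± 1i (complex conjugate pair).
General solution uses e^(α x)(C₁ cos(β x) + C₂ sin(β x)): y = e^(-12x)(C₁cos(x) + C₂sin(x)).


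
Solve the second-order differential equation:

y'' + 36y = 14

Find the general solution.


Homogeneous part: r² + 36 = 0 ⇒ r = ±6i, so y_h = C₁cos(6x) + C₂sin(6x).
Try constant y_p = A; plug in: 36A = 14 ⇒ A = 7/18.
General solution: y = C₁cos(6x) + C₂sin(6x) + 7/18.


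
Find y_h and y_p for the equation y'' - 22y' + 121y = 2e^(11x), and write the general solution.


Characteristic polynomial (r - 11)² = 0; repeated root r = 11.
y_h = (C₁ + C₂x)e^(11x). Forcing matches the repeated root (resonance), so try y_p = Ax² e^(11x).
Substitute and solve for A: 2A = 2, so A = 1.
General solution: y = (C₁ + C₂x + x²)e^(11x).


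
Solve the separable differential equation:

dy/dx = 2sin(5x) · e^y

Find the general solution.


Separate: e^(-y) dy = 2sin(5x) dx.
Integrate: -e^(-y) = -(2/5)cos(5x) + C₀.
Rearrange: e^(-y) = (2/5)cos(5x) + C.


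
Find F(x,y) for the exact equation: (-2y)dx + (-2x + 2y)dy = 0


Check exactness: ∂M/∂y = -2 and ∂N/∂x = -2; equal, so the equation is exact.
Integrate M with respect to x (treating y as constant): ∫M dx = -2xy + h(y).
Differentiate w.r.t. y and set equal to N: the x-dependent terms already match, leaving h'(y) = 2y. Integrate: h(y) = y^2.
So F(x,y) = -2xy + y^2.
General solution: -2xy + y^2 = C.


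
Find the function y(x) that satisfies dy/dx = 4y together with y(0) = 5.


General solution of y' = 4y is y = Ce^(4x).
Apply y(0) = 5: C = 5.
Particular solution: y = 5e^(4x).


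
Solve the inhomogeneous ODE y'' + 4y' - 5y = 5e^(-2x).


Characteristic roots of r² + 4r - 5 = 0 are 1, -5.
y_h = C₁e^(x) + C₂e^(-5x).
Forcing exponent -2 is not a characteristic root; try y_p = Ae^(-2x).
Substitute: A·(4 + (4)·-2 + (-5)) = A·-9 = 5, so A = -5/9.
General solution: y = C₁e^(x) + C₂e^(-5x) - (5/9)e^(-2x).


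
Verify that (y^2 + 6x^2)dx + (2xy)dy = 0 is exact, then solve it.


Check exactness: ∂M/∂y = 2y and ∂N/∂x = 2y; equal, so the equation is exact.
Integrate M with respect to x (treating y as constant): ∫M dx = xy^2 + 2x^3 + h(y).
Differentiate w.r.t. y and set equal to N: all terms match, so h'(y) = 0 and h is a constant absorbed into C.
General solution: xy^2 + 2x^3 = C.


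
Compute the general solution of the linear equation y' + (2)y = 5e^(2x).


P(x) = 2 ⇒ μ = e^(2x).
(μ y)' = 5e^(4x) ⇒ μ y = (5/4)e^(4x) + C.
Divide by μ: y = (5/4)e^(2x) + Ce^(-2x).


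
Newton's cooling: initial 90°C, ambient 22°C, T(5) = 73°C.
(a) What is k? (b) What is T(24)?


Newton's law: T(t) = T_a + (T₀ - T_a)e^(-kt).
(a) Use T(5) = 73: (73 - 22)/(90 - 22) = e^(-k·5), so k = -ln(0.750)/5 ≈ 0.0575.
(b) Apply k to t = 24: T(24) = 22 + (68)e^(-1.381) ≈ 39.1°C.


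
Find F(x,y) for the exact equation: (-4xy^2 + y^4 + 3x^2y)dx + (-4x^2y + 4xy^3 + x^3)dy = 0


Check exactness: ∂M/∂y = -8xy + 4y^3 + 3x^2 and ∂N/∂x = -8xy + 4y^3 + 3x^2; equal, so the equation is exact.
Integrate M with respect to x (treating y as constant): ∫M dx = -2x^2y^2 + xy^4 + x^3y + h(y).
Differentiate w.r.t. y and set equal to N: all terms match, so h'(y) = 0 and h is a constant absorbed into C.
General solution: -2x^2y^2 + xy^4 + x^3y = C.


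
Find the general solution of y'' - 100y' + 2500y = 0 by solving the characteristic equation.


Characteristic equation: r² - 100r + 2500 = 0, i.e. (r - 50)² = 0.
Repeated root r = 50; include an x factor for the second linearly independent solution.
General solution: y = (C₁ + C₂x)e^(50x).


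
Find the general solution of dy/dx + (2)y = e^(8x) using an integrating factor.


P(x) = 2 ⇒ μ = e^(2x).
(μ y)' = e^(10x) ⇒ μ y = e^(10x)/10 + C.
Divide by μ: y = (1/10)e^(8x) + Ce^(-2x).


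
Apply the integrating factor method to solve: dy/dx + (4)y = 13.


P(x) = 4, Q(x) = 13; integrating factor μ = e^(4x).
(μ y)' = 13e^(4x) ⇒ μ y = (13/4)e^(4x) + C.
Divide by μ: y = 13/4 + Ce^(-4x).


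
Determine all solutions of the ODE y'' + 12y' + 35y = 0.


Characteristic equation: r² + 12r + 35 = 0.
Factor: (r + 5)(r + 7) = 0 ⇒ r = -5, -7 (distinct real).
General solution: y = C₁e^(-5x) + C₂e^(-7x).


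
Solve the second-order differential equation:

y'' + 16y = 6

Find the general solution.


Homogeneous part: r² + 16 = 0 ⇒ r = ±4i, so y_h = C₁cos(4x) + C₂sin(4x).
Try constant y_p = A; plug in: 16A = 6 ⇒ A = 3/8.
General solution: y = C₁cos(4x) + C₂sin(4x) + 3/8.


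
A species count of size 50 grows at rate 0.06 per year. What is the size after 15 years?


The ODE dP/dt = 0.06P has solution P(t) = P(0)e^(0.06t).
Substitute P(0) = 50 and t = 15: P(15) = 50 e^(0.90) ≈ 123.


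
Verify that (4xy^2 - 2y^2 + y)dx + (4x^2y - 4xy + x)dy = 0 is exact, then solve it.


Check exactness: ∂M/∂y = 8xy - 4y + 1 and ∂N/∂x = 8xy - 4y + 1; equal, so the equation is exact.
Integrate M with respect to x (treating y as constant): ∫M dx = 2x^2y^2 - 2xy^2 + xy + h(y).
Differentiate w.r.t. y and set equal to N: all terms match, so h'(y) = 0 and h is a constant absorbed into C.
General solution: 2x^2y^2 - 2xy^2 + xy = C.


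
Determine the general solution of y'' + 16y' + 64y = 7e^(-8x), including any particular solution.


Characteristic polynomial (r + 8)² = 0; repeated root r = -8.
y_h = (C₁ + C₂x)e^(-8x). Forcing matches the repeated root (resonance), so try y_p = Ax² e^(-8x).
Substitute and solve for A: 2A = 7, so A = 7/2.
General solution: y = (C₁ + C₂x + (7/2)x²)e^(-8x).


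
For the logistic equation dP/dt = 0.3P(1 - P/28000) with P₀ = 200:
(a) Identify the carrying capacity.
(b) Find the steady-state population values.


Logistic ODE dP/dt = 0.3P(1 - P/28000) has equilibria where dP/dt = 0, i.e. P = 0 or P = 28000.
The coefficient (1 - P/K) = 0 when P = K, identifying K = 28000 as the carrying capacity.
(a) K = 28000; (b) equilibria P = 0 and P = 28000.


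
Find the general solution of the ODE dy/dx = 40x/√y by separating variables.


Separate: √y dy = 40x dx.
Integrate: (2/3)y^(3/2) = 20x² + C.


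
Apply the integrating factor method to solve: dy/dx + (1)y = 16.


P(x) = 1, Q(x) = 16; integrating factor μ = e^(x).
(μ y)' = 16e^(x) ⇒ μ y = 16e^(x) + C.
Divide by μ: y = 16 + Ce^(-x).


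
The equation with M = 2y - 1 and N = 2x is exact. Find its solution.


Check exactness: ∂M/∂y = 2 and ∂N/∂x = 2; equal, so the equation is exact.
Integrate M with respect to x (treating y as constant): ∫M dx = 2xy - x + h(y).
Differentiate w.r.t. y and set equal to N: all terms match, so h'(y) = 0 and h is a constant absorbed into C.
General solution: 2xy - x = C.
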